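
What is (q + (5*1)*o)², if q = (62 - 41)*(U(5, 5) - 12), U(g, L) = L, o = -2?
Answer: 24649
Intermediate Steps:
q = -147 (q = (62 - 41)*(5 - 12) = 21*(-7) = -147)
(q + (5*1)*o)² = (-147 + (5*1)*(-2))² = (-147 + 5*(-2))² = (-147 - 10)² = (-157)² = 24649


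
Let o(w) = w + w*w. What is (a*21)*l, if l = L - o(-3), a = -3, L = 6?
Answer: 0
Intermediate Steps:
o(w) = w + w²
l = 0 (l = 6 - (-3)*(1 - 3) = 6 - (-3)*(-2) = 6 - 1*6 = 6 - 6 = 0)
(a*21)*l = -3*21*0 = -63*0 = 0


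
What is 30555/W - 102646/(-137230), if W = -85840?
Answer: 461806999/1177982320 ≈ 0.39203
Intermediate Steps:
30555/W - 102646/(-137230) = 30555/(-85840) - 102646/(-137230) = 30555*(-1/85840) - 102646*(-1/137230) = -6111/17168 + 51323/68615 = 461806999/1177982320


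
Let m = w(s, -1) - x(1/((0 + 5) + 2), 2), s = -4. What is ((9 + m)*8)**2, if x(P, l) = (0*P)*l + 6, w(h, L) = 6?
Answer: 5184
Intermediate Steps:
x(P, l) = 6 (x(P, l) = 0*l + 6 = 0 + 6 = 6)
m = 0 (m = 6 - 1*6 = 6 - 6 = 0)
((9 + m)*8)**2 = ((9 + 0)*8)**2 = (9*8)**2 = 72**2 = 5184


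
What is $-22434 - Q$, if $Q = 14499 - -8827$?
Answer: $-45760$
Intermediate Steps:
$Q = 23326$ ($Q = 14499 + 8827 = 23326$)
$-22434 - Q = -22434 - 23326 = -45760$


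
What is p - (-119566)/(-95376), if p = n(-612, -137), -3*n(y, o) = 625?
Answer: -9994783/47688 ≈ -209.59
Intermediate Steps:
n(y, o) = -625/3 (n(y, o) = -⅓*625 = -625/3)
p = -625/3 ≈ -208.33
p - (-119566)/(-95376) = -625/3 - (-119566)/(-95376) = -625/3 - (-119566)*(-1)/95376 = -625/3 - 1*59783/47688 = -625/3 - 59783/47688 = -9994783/47688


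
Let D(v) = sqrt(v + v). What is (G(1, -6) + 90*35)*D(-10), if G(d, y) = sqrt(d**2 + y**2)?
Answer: 2*I*sqrt(5)*(3150 + sqrt(37)) ≈ 14114.0*I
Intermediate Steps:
D(v) = sqrt(2)*sqrt(v) (D(v) = sqrt(2*v) = sqrt(2)*sqrt(v))
(G(1, -6) + 90*35)*D(-10) = (sqrt(1**2 + (-6)**2) + 90*35)*(sqrt(2)*sqrt(-10)) = (sqrt(1 + 36) + 3150)*(sqrt(2)*(I*sqrt(10))) = (sqrt(37) + 3150)*(2*I*sqrt(5)) = (3150 + sqrt(37))*(2*I*sqrt(5)) = 2*I*sqrt(5)*(3150 + sqrt(37))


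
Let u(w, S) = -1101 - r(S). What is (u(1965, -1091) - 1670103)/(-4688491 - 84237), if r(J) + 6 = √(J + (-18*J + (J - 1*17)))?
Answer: 835599/2386364 + √17439/4772728 ≈ 0.35018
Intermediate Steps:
r(J) = -6 + √(-17 - 16*J) (r(J) = -6 + √(J + (-18*J + (J - 1*17))) = -6 + √(J + (-18*J + (J - 17))) = -6 + √(J + (-18*J + (-17 + J))) = -6 + √(J + (-17 - 17*J)) = -6 + √(-17 - 16*J))
u(w, S) = -1095 - √(-17 - 16*S) (u(w, S) = -1101 - (-6 + √(-17 - 16*S)) = -1101 + (6 - √(-17 - 16*S)) = -1095 - √(-17 - 16*S))
(u(1965, -1091) - 1670103)/(-4688491 - 84237) = ((-1095 - √(-17 - 16*(-1091))) - 1670103)/(-4688491 - 84237) = ((-1095 - √(-17 + 17456)) - 1670103)/(-4772728) = ((-1095 - √17439) - 1670103)*(-1/4772728) = (-1671198 - √17439)*(-1/4772728) = 835599/2386364 + √17439/4772728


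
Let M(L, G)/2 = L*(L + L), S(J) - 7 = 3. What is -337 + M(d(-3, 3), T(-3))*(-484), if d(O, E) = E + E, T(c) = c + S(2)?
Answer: -70033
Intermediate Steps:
S(J) = 10 (S(J) = 7 + 3 = 10)
T(c) = 10 + c (T(c) = c + 10 = 10 + c)
d(O, E) = 2*E
M(L, G) = 4*L² (M(L, G) = 2*(L*(L + L)) = 2*(L*(2*L)) = 2*(2*L²) = 4*L²)
-337 + M(d(-3, 3), T(-3))*(-484) = -337 + (4*(2*3)²)*(-484) = -337 + (4*6²)*(-484) = -337 + (4*36)*(-484) = -337 + 144*(-484) = -337 - 69696 = -70033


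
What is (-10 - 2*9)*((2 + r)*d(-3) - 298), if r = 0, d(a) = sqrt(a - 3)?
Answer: 8344 - 56*I*sqrt(6) ≈ 8344.0 - 137.17*I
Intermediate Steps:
d(a) = sqrt(-3 + a)
(-10 - 2*9)*((2 + r)*d(-3) - 298) = (-10 - 2*9)*((2 + 0)*sqrt(-3 - 3) - 298) = (-10 - 18)*(2*sqrt(-6) - 298) = -28*(2*(I*sqrt(6)) - 298) = -28*(2*I*sqrt(6) - 298) = -28*(-298 + 2*I*sqrt(6)) = 8344 - 56*I*sqrt(6)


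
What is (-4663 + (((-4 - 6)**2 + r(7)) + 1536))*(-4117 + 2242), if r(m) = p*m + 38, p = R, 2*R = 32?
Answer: 5394375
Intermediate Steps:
R = 16 (R = (1/2)*32 = 16)
p = 16
r(m) = 38 + 16*m (r(m) = 16*m + 38 = 38 + 16*m)
(-4663 + (((-4 - 6)**2 + r(7)) + 1536))*(-4117 + 2242) = (-4663 + (((-4 - 6)**2 + (38 + 16*7)) + 1536))*(-4117 + 2242) = (-4663 + (((-10)**2 + (38 + 112)) + 1536))*(-1875) = (-4663 + ((100 + 150) + 1536))*(-1875) = (-4663 + (250 + 1536))*(-1875) = (-4663 + 1786)*(-1875) = -2877*(-1875) = 5394375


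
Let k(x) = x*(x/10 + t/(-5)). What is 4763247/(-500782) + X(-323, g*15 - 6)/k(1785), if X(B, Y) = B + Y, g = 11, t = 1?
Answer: -3032118632653/318763267242 ≈ -9.5121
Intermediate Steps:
k(x) = x*(-⅕ + x/10) (k(x) = x*(x/10 + 1/(-5)) = x*(x*(⅒) + 1*(-⅕)) = x*(x/10 - ⅕) = x*(-⅕ + x/10))
4763247/(-500782) + X(-323, g*15 - 6)/k(1785) = 4763247/(-500782) + (-323 + (11*15 - 6))/(((⅒)*1785*(-2 + 1785))) = 4763247*(-1/500782) + (-323 + (165 - 6))/(((⅒)*1785*1783)) = -4763247/500782 + (-323 + 159)/(636531/2) = -4763247/500782 - 164*2/636531 = -4763247/500782 - 328/636531 = -3032118632653/318763267242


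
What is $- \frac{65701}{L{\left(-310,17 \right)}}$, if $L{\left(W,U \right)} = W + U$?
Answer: $\frac{65701}{293} \approx 224.24$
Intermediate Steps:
$L{\left(W,U \right)} = U + W$
$- \frac{65701}{L{\left(-310,17 \right)}} = - \frac{65701}{17 - 310} = - \frac{65701}{-293} = \left(-65701\right) \left(- \frac{1}{293}\right) = \frac{65701}{293}$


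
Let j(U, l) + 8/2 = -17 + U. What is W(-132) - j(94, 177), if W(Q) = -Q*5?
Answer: 587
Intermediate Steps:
W(Q) = -5*Q
j(U, l) = -21 + U (j(U, l) = -4 + (-17 + U) = -21 + U)
W(-132) - j(94, 177) = -5*(-132) - (-21 + 94) = 660 - 1*73 = 660 - 73 = 587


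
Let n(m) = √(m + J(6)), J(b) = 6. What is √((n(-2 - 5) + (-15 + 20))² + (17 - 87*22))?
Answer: √(-1873 + 10*I) ≈ 0.1155 + 43.278*I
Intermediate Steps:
n(m) = √(6 + m) (n(m) = √(m + 6) = √(6 + m))
√((n(-2 - 5) + (-15 + 20))² + (17 - 87*22)) = √((√(6 + (-2 - 5)) + (-15 + 20))² + (17 - 87*22)) = √((√(6 - 7) + 5)² + (17 - 1914)) = √((√(-1) + 5)² - 1897) = √((I + 5)² - 1897) = √((5 + I)² - 1897) = √(-1897 + (5 + I)²)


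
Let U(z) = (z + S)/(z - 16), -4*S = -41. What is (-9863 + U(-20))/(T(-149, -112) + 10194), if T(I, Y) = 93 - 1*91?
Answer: -473411/489408 ≈ -0.96731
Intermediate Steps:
S = 41/4 (S = -¼*(-41) = 41/4 ≈ 10.250)
T(I, Y) = 2 (T(I, Y) = 93 - 91 = 2)
U(z) = (41/4 + z)/(-16 + z) (U(z) = (z + 41/4)/(z - 16) = (41/4 + z)/(-16 + z))
(-9863 + U(-20))/(T(-149, -112) + 10194) = (-9863 + (41/4 - 20)/(-16 - 20))/(2 + 10194) = (-9863 - 39/4/(-36))/10196 = (-9863 - 1/36*(-39/4))*(1/10196) = (-9863 + 13/48)*(1/10196) = -473411/48*1/10196 = -473411/489408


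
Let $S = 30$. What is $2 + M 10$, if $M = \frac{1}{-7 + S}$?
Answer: $\frac{56}{23} \approx 2.4348$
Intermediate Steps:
$M = \frac{1}{23}$ ($M = \frac{1}{-7 + 30} = \frac{1}{23} \approx 0.043478$)
$2 + M 10 = 2 + \frac{1}{23} \cdot 10 = 2 + \frac{10}{23} = \frac{56}{23}$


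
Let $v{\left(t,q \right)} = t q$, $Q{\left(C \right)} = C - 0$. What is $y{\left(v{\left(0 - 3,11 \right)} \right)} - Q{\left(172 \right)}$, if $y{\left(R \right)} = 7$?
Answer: $-165$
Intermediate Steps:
$Q{\left(C \right)} = C$ ($Q{\left(C \right)} = C + 0 = C$)
$v{\left(t,q \right)} = q t$
$y{\left(v{\left(0 - 3,11 \right)} \right)} - Q{\left(172 \right)} = 7 - 172 = -165$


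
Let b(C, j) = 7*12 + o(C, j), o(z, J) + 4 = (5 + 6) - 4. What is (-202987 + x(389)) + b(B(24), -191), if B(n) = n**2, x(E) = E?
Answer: -202511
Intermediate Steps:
o(z, J) = 3 (o(z, J) = -4 + ((5 + 6) - 4) = -4 + (11 - 4) = -4 + 7 = 3)
b(C, j) = 87 (b(C, j) = 7*12 + 3 = 84 + 3 = 87)
(-202987 + x(389)) + b(B(24), -191) = (-202987 + 389) + 87 = -202598 + 87 = -202511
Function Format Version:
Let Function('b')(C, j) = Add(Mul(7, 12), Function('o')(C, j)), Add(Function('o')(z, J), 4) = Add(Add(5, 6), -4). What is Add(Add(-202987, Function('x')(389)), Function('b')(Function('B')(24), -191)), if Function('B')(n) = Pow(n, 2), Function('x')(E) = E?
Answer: -202511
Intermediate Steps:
Function('o')(z, J) = 3 (Function('o')(z, J) = Add(-4, Add(Add(5, 6), -4)) = Add(-4, Add(11, -4)) = Add(-4, 7) = 3)
Function('b')(C, j) = 87 (Function('b')(C, j) = Add(Mul(7, 12), 3) = Add(84, 3) = 87)
Add(Add(-202987, Function('x')(389)), Function('b')(Function('B')(24), -191)) = Add(Add(-202987, 389), 87) = Add(-202598, 87) = -202511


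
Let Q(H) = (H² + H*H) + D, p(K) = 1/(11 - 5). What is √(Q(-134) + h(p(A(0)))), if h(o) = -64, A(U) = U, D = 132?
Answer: 2*√8995 ≈ 189.68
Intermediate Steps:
p(K) = ⅙ (p(K) = 1/6 = ⅙)
Q(H) = 132 + 2*H² (Q(H) = (H² + H*H) + 132 = (H² + H²) + 132 = 2*H² + 132 = 132 + 2*H²)
√(Q(-134) + h(p(A(0)))) = √((132 + 2*(-134)²) - 64) = √((132 + 2*17956) - 64) = √((132 + 35912) - 64) = √(36044 - 64) = √35980 = 2*√8995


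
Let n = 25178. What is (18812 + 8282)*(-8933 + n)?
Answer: 440142030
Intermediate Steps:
(18812 + 8282)*(-8933 + n) = (18812 + 8282)*(-8933 + 25178) = 27094*16245 = 440142030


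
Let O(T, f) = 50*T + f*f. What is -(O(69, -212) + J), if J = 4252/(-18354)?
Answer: -444109612/9177 ≈ -48394.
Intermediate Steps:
J = -2126/9177 (J = 4252*(-1/18354) = -2126/9177 ≈ -0.23167)
O(T, f) = f² + 50*T (O(T, f) = 50*T + f² = f² + 50*T)
-(O(69, -212) + J) = -(((-212)² + 50*69) - 2126/9177) = -((44944 + 3450) - 2126/9177) = -(48394 - 2126/9177) = -1*444109612/9177 = -444109612/9177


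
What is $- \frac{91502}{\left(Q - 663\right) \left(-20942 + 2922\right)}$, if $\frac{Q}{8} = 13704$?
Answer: $\frac{45751}{981810690} \approx 4.6599 \cdot 10^{-5}$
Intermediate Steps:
$Q = 109632$ ($Q = 8 \cdot 13704 = 109632$)
$- \frac{91502}{\left(Q - 663\right) \left(-20942 + 2922\right)} = - \frac{91502}{\left(109632 - 663\right) \left(-20942 + 2922\right)} = - \frac{91502}{108969 \left(-18020\right)} = - \frac{91502}{-1963621380} = \left(-91502\right) \left(- \frac{1}{1963621380}\right) = \frac{45751}{981810690}$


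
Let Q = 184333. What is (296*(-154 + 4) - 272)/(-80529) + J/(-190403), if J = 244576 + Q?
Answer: -26033930045/15332963187 ≈ -1.6979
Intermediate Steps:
J = 428909 (J = 244576 + 184333 = 428909)
(296*(-154 + 4) - 272)/(-80529) + J/(-190403) = (296*(-154 + 4) - 272)/(-80529) + 428909/(-190403) = (296*(-150) - 272)*(-1/80529) + 428909*(-1/190403) = (-44400 - 272)*(-1/80529) - 428909/190403 = -44672*(-1/80529) - 428909/190403 = 44672/80529 - 428909/190403 = -26033930045/15332963187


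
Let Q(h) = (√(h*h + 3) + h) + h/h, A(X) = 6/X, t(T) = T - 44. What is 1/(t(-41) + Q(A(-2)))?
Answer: -29/2519 - 2*√3/7557 ≈ -0.011971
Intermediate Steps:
t(T) = -44 + T
Q(h) = 1 + h + √(3 + h²) (Q(h) = (√(h² + 3) + h) + 1 = (√(3 + h²) + h) + 1 = (h + √(3 + h²)) + 1 = 1 + h + √(3 + h²))
1/(t(-41) + Q(A(-2))) = 1/((-44 - 41) + (1 + 6/(-2) + √(3 + (6/(-2))²))) = 1/(-85 + (1 + 6*(-½) + √(3 + (6*(-½))²))) = 1/(-85 + (1 - 3 + √(3 + (-3)²))) = 1/(-85 + (1 - 3 + √(3 + 9))) = 1/(-85 + (1 - 3 + √12)) = 1/(-85 + (1 - 3 + 2*√3)) = 1/(-85 + (-2 + 2*√3)) = 1/(-87 + 2*√3)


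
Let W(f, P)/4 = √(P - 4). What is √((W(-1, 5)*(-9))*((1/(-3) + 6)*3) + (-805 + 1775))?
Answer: √358 ≈ 18.921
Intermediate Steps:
W(f, P) = 4*√(-4 + P) (W(f, P) = 4*√(P - 4) = 4*√(-4 + P))
√((W(-1, 5)*(-9))*((1/(-3) + 6)*3) + (-805 + 1775)) = √(((4*√(-4 + 5))*(-9))*((1/(-3) + 6)*3) + (-805 + 1775)) = √(((4*√1)*(-9))*((-⅓ + 6)*3) + 970) = √(((4*1)*(-9))*((17/3)*3) + 970) = √((4*(-9))*17 + 970) = √(-36*17 + 970) = √(-612 + 970) = √358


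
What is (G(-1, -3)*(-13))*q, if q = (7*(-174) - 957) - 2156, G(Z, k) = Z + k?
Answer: -225212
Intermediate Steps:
q = -4331 (q = (-1218 - 957) - 2156 = -2175 - 2156 = -4331)
(G(-1, -3)*(-13))*q = ((-1 - 3)*(-13))*(-4331) = -4*(-13)*(-4331) = 52*(-4331) = -225212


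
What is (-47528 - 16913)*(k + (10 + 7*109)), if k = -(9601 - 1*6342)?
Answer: 160200326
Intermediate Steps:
k = -3259 (k = -(9601 - 6342) = -1*3259 = -3259)
(-47528 - 16913)*(k + (10 + 7*109)) = (-47528 - 16913)*(-3259 + (10 + 7*109)) = -64441*(-3259 + (10 + 763)) = -64441*(-3259 + 773) = -64441*(-2486) = 160200326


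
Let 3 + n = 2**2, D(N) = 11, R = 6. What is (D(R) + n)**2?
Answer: 144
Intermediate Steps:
n = 1 (n = -3 + 2**2 = -3 + 4 = 1)
(D(R) + n)**2 = (11 + 1)**2 = 12**2 = 144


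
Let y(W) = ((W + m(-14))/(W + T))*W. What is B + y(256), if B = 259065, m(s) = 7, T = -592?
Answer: 5436157/21 ≈ 2.5886e+5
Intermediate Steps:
y(W) = W*(7 + W)/(-592 + W) (y(W) = ((W + 7)/(W - 592))*W = ((7 + W)/(-592 + W))*W = W*(7 + W)/(-592 + W))
B + y(256) = 259065 + 256*(7 + 256)/(-592 + 256) = 259065 + 256*263/(-336) = 259065 + 256*(-1/336)*263 = 259065 - 4208/21 = 5436157/21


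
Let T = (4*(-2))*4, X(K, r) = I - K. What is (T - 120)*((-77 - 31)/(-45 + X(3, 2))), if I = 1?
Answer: -16416/47 ≈ -349.28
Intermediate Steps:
X(K, r) = 1 - K
T = -32 (T = -8*4 = -32)
(T - 120)*((-77 - 31)/(-45 + X(3, 2))) = (-32 - 120)*((-77 - 31)/(-45 + (1 - 1*3))) = -(-16416)/(-45 + (1 - 3)) = -(-16416)/(-45 - 2) = -(-16416)/(-47) = -(-16416)*(-1)/47 = -152*108/47 = -16416/47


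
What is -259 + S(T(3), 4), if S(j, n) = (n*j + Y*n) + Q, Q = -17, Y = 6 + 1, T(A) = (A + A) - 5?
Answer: -244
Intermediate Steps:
T(A) = -5 + 2*A (T(A) = 2*A - 5 = -5 + 2*A)
Y = 7
S(j, n) = -17 + 7*n + j*n (S(j, n) = (n*j + 7*n) - 17 = (j*n + 7*n) - 17 = (7*n + j*n) - 17 = -17 + 7*n + j*n)
-259 + S(T(3), 4) = -259 + (-17 + 7*4 + (-5 + 2*3)*4) = -259 + (-17 + 28 + (-5 + 6)*4) = -259 + (-17 + 28 + 1*4) = -259 + (-17 + 28 + 4) = -259 + 15 = -244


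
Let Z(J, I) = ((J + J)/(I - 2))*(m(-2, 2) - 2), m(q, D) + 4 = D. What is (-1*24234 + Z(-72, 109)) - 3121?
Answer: -2926409/107 ≈ -27350.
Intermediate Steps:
m(q, D) = -4 + D
Z(J, I) = -8*J/(-2 + I) (Z(J, I) = ((J + J)/(I - 2))*((-4 + 2) - 2) = ((2*J)/(-2 + I))*(-2 - 2) = (2*J/(-2 + I))*(-4) = -8*J/(-2 + I))
(-1*24234 + Z(-72, 109)) - 3121 = (-1*24234 - 8*(-72)/(-2 + 109)) - 3121 = (-24234 - 8*(-72)/107) - 3121 = (-24234 - 8*(-72)*1/107) - 3121 = (-24234 + 576/107) - 3121 = -2592462/107 - 3121 = -2926409/107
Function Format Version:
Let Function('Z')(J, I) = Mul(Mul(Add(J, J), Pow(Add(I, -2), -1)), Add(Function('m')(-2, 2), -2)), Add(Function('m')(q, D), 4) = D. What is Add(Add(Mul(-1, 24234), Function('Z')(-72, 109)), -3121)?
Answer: Rational(-2926409, 107) ≈ -27350.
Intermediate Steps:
Function('m')(q, D) = Add(-4, D)
Function('Z')(J, I) = Mul(-8, J, Pow(Add(-2, I), -1)) (Function('Z')(J, I) = Mul(Mul(Add(J, J), Pow(Add(I, -2), -1)), Add(Add(-4, 2), -2)) = Mul(Mul(Mul(2, J), Pow(Add(-2, I), -1)), Add(-2, -2)) = Mul(Mul(2, J, Pow(Add(-2, I), -1)), -4) = Mul(-8, J, Pow(Add(-2, I), -1)))
Add(Add(Mul(-1, 24234), Function('Z')(-72, 109)), -3121) = Add(Add(Mul(-1, 24234), Mul(-8, -72, Pow(Add(-2, 109), -1))), -3121) = Add(Add(-24234, Mul(-8, -72, Pow(107, -1))), -3121) = Add(Add(-24234, Mul(-8, -72, Rational(1, 107))), -3121) = Add(Add(-24234, Rational(576, 107)), -3121) = Add(Rational(-2592462, 107), -3121) = Rational(-2926409, 107)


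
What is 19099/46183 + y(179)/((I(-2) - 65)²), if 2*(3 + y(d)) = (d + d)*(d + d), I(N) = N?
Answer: 3045095868/207315487 ≈ 14.688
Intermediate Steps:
y(d) = -3 + 2*d² (y(d) = -3 + ((d + d)*(d + d))/2 = -3 + ((2*d)*(2*d))/2 = -3 + (4*d²)/2 = -3 + 2*d²)
19099/46183 + y(179)/((I(-2) - 65)²) = 19099/46183 + (-3 + 2*179²)/((-2 - 65)²) = 19099*(1/46183) + (-3 + 2*32041)/((-67)²) = 19099/46183 + (-3 + 64082)/4489 = 19099/46183 + 64079*(1/4489) = 19099/46183 + 64079/4489 = 3045095868/207315487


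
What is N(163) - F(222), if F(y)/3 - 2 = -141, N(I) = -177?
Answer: 240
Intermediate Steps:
F(y) = -417 (F(y) = 6 + 3*(-141) = 6 - 423 = -417)
N(163) - F(222) = -177 - 1*(-417) = -177 + 417 = 240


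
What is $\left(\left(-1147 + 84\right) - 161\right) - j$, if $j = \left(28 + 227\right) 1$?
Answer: $-1479$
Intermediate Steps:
$j = 255$ ($j = 255 \cdot 1 = 255$)
$\left(\left(-1147 + 84\right) - 161\right) - j = \left(\left(-1147 + 84\right) - 161\right) - 255 = \left(-1063 - 161\right) - 255 = -1224 - 255 = -1479$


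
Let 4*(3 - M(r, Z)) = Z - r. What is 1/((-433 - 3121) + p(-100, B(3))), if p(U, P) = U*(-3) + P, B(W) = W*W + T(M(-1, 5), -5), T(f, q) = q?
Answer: -1/3250 ≈ -0.00030769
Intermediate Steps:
M(r, Z) = 3 - Z/4 + r/4 (M(r, Z) = 3 - (Z - r)/4 = 3 + (-Z/4 + r/4) = 3 - Z/4 + r/4)
B(W) = -5 + W² (B(W) = W*W - 5 = W² - 5 = -5 + W²)
p(U, P) = P - 3*U (p(U, P) = -3*U + P = P - 3*U)
1/((-433 - 3121) + p(-100, B(3))) = 1/((-433 - 3121) + ((-5 + 3²) - 3*(-100))) = 1/(-3554 + ((-5 + 9) + 300)) = 1/(-3554 + (4 + 300)) = 1/(-3554 + 304) = 1/(-3250) = -1/3250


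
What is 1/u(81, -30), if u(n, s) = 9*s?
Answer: -1/270 ≈ -0.0037037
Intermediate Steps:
1/u(81, -30) = 1/(9*(-30)) = 1/(-270) = -1/270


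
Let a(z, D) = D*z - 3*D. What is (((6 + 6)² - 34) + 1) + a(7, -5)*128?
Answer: -2449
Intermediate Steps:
a(z, D) = -3*D + D*z
(((6 + 6)² - 34) + 1) + a(7, -5)*128 = (((6 + 6)² - 34) + 1) - 5*(-3 + 7)*128 = ((12² - 34) + 1) - 5*4*128 = ((144 - 34) + 1) - 20*128 = (110 + 1) - 2560 = 111 - 2560 = -2449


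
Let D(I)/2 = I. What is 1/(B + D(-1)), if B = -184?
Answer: -1/186 ≈ -0.0053763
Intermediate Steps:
D(I) = 2*I
1/(B + D(-1)) = 1/(-184 + 2*(-1)) = 1/(-184 - 2) = 1/(-186) = -1/186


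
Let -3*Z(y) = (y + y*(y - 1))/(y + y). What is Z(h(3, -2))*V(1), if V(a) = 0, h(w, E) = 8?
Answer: 0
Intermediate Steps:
Z(y) = -(y + y*(-1 + y))/(6*y) (Z(y) = -(y + y*(y - 1))/(3*(y + y)) = -(y + y*(-1 + y))/(3*(2*y)) = -(y + y*(-1 + y))*1/(2*y)/3 = -(y + y*(-1 + y))/(6*y))
Z(h(3, -2))*V(1) = -⅙*8*0 = -4/3*0 = 0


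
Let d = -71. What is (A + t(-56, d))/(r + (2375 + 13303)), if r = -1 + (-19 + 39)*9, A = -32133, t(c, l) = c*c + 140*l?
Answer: -38937/15857 ≈ -2.4555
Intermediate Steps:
t(c, l) = c² + 140*l
r = 179 (r = -1 + 20*9 = -1 + 180 = 179)
(A + t(-56, d))/(r + (2375 + 13303)) = (-32133 + ((-56)² + 140*(-71)))/(179 + (2375 + 13303)) = (-32133 + (3136 - 9940))/(179 + 15678) = (-32133 - 6804)/15857 = -38937*1/15857 = -38937/15857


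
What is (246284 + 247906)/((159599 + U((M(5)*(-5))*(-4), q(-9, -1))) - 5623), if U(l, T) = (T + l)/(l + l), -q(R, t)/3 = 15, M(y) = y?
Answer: 2196400/684339 ≈ 3.2095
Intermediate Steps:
q(R, t) = -45 (q(R, t) = -3*15 = -45)
U(l, T) = (T + l)/(2*l) (U(l, T) = (T + l)/((2*l)) = (T + l)*(1/(2*l)) = (T + l)/(2*l))
(246284 + 247906)/((159599 + U((M(5)*(-5))*(-4), q(-9, -1))) - 5623) = (246284 + 247906)/((159599 + (-45 + (5*(-5))*(-4))/(2*(((5*(-5))*(-4))))) - 5623) = 494190/((159599 + (-45 - 25*(-4))/(2*((-25*(-4))))) - 5623) = 494190/((159599 + (½)*(-45 + 100)/100) - 5623) = 494190/((159599 + (½)*(1/100)*55) - 5623) = 494190/((159599 + 11/40) - 5623) = 494190/(6383971/40 - 5623) = 494190/(6159051/40) = 494190*(40/6159051) = 2196400/684339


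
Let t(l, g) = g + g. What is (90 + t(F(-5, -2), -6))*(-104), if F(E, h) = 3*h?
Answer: -8112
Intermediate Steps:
t(l, g) = 2*g
(90 + t(F(-5, -2), -6))*(-104) = (90 + 2*(-6))*(-104) = (90 - 12)*(-104) = 78*(-104) = -8112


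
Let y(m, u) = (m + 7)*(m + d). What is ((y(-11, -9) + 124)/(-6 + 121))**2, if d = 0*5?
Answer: 28224/13225 ≈ 2.1341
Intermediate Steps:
d = 0
y(m, u) = m*(7 + m) (y(m, u) = (m + 7)*(m + 0) = (7 + m)*m = m*(7 + m))
((y(-11, -9) + 124)/(-6 + 121))**2 = ((-11*(7 - 11) + 124)/(-6 + 121))**2 = ((-11*(-4) + 124)/115)**2 = ((44 + 124)*(1/115))**2 = (168*(1/115))**2 = (168/115)**2 = 28224/13225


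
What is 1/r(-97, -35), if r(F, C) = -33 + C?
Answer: -1/68 ≈ -0.014706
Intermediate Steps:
1/r(-97, -35) = 1/(-33 - 35) = 1/(-68) = -1/68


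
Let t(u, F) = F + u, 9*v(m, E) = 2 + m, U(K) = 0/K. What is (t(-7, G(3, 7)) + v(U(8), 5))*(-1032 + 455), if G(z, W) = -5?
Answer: 61162/9 ≈ 6795.8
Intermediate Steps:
U(K) = 0
v(m, E) = 2/9 + m/9 (v(m, E) = (2 + m)/9 = 2/9 + m/9)
(t(-7, G(3, 7)) + v(U(8), 5))*(-1032 + 455) = ((-5 - 7) + (2/9 + (⅑)*0))*(-1032 + 455) = (-12 + (2/9 + 0))*(-577) = (-12 + 2/9)*(-577) = -106/9*(-577) = 61162/9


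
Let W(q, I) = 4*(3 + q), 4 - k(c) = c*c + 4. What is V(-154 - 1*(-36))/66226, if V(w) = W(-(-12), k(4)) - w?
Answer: 89/33113 ≈ 0.0026878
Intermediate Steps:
k(c) = -c**2 (k(c) = 4 - (c*c + 4) = 4 - (c**2 + 4) = 4 - (4 + c**2) = 4 + (-4 - c**2) = -c**2)
W(q, I) = 12 + 4*q
V(w) = 60 - w (V(w) = (12 + 4*(-(-12))) - w = (12 + 4*(-4*(-3))) - w = (12 + 4*12) - w = (12 + 48) - w = 60 - w)
V(-154 - 1*(-36))/66226 = (60 - (-154 - 1*(-36)))/66226 = (60 - (-154 + 36))*(1/66226) = (60 - 1*(-118))*(1/66226) = (60 + 118)*(1/66226) = 178*(1/66226) = 89/33113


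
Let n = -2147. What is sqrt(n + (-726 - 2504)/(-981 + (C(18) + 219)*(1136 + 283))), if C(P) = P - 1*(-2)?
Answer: 5*I*sqrt(24551523474)/16908 ≈ 46.336*I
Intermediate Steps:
C(P) = 2 + P (C(P) = P + 2 = 2 + P)
sqrt(n + (-726 - 2504)/(-981 + (C(18) + 219)*(1136 + 283))) = sqrt(-2147 + (-726 - 2504)/(-981 + ((2 + 18) + 219)*(1136 + 283))) = sqrt(-2147 - 3230/(-981 + (20 + 219)*1419)) = sqrt(-2147 - 3230/(-981 + 239*1419)) = sqrt(-2147 - 3230/(-981 + 339141)) = sqrt(-2147 - 3230/338160) = sqrt(-2147 - 3230*1/338160) = sqrt(-2147 - 323/33816) = sqrt(-72603275/33816) = 5*I*sqrt(24551523474)/16908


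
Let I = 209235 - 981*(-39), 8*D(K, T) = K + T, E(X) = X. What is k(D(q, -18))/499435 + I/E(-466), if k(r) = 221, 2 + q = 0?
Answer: -61803531452/116368355 ≈ -531.10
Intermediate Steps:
q = -2 (q = -2 + 0 = -2)
D(K, T) = K/8 + T/8 (D(K, T) = (K + T)/8 = K/8 + T/8)
I = 247494 (I = 209235 + 38259 = 247494)
k(D(q, -18))/499435 + I/E(-466) = 221/499435 + 247494/(-466) = 221*(1/499435) + 247494*(-1/466) = 221/499435 - 123747/233 = -61803531452/116368355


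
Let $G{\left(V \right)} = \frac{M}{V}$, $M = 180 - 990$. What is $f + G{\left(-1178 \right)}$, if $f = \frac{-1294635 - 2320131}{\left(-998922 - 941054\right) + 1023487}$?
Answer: $\frac{2500275219}{539812021} \approx 4.6318$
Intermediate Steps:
$M = -810$ ($M = 180 - 990 = -810$)
$f = \frac{3614766}{916489}$ ($f = - \frac{3614766}{-1939976 + 1023487} = - \frac{3614766}{-916489} = \left(-3614766\right) \left(- \frac{1}{916489}\right) = \frac{3614766}{916489} \approx 3.9441$)
$G{\left(V \right)} = - \frac{810}{V}$
$f + G{\left(-1178 \right)} = \frac{3614766}{916489} - \frac{810}{-1178} = \frac{3614766}{916489} - - \frac{405}{589} = \frac{3614766}{916489} + \frac{405}{589} = \frac{2500275219}{539812021}$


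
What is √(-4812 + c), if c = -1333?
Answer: I*√6145 ≈ 78.39*I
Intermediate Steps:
√(-4812 + c) = √(-4812 - 1333) = √(-6145) = I*√6145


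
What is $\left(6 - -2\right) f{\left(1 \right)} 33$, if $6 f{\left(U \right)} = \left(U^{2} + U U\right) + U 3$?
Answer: $220$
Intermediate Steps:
$f{\left(U \right)} = \frac{U}{2} + \frac{U^{2}}{3}$ ($f{\left(U \right)} = \frac{\left(U^{2} + U U\right) + U 3}{6} = \frac{\left(U^{2} + U^{2}\right) + 3 U}{6} = \frac{2 U^{2} + 3 U}{6} = \frac{U}{2} + \frac{U^{2}}{3}$)
$\left(6 - -2\right) f{\left(1 \right)} 33 = \left(6 - -2\right) \frac{1}{6} \cdot 1 \left(3 + 2 \cdot 1\right) 33 = \left(6 + 2\right) \frac{1}{6} \cdot 1 \left(3 + 2\right) 33 = 8 \cdot \frac{1}{6} \cdot 1 \cdot 5 \cdot 33 = 8 \cdot \frac{5}{6} \cdot 33 = \frac{20}{3} \cdot 33 = 220$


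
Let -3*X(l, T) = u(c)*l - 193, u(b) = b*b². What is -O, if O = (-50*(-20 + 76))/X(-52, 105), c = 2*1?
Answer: 400/29 ≈ 13.793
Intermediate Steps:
c = 2
u(b) = b³
X(l, T) = 193/3 - 8*l/3 (X(l, T) = -(2³*l - 193)/3 = -(8*l - 193)/3 = -(-193 + 8*l)/3 = 193/3 - 8*l/3)
O = -400/29 (O = (-50*(-20 + 76))/(193/3 - 8/3*(-52)) = (-50*56)/(193/3 + 416/3) = -2800/203 = -2800*1/203 = -400/29 ≈ -13.793)
-O = -1*(-400/29) = 400/29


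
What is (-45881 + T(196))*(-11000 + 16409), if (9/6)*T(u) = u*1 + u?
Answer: -246756777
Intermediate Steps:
T(u) = 4*u/3 (T(u) = 2*(u*1 + u)/3 = 2*(u + u)/3 = 2*(2*u)/3 = 4*u/3)
(-45881 + T(196))*(-11000 + 16409) = (-45881 + (4/3)*196)*(-11000 + 16409) = (-45881 + 784/3)*5409 = -136859/3*5409 = -246756777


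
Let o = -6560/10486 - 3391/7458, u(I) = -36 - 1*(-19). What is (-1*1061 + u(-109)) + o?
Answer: -42194514185/39102294 ≈ -1079.1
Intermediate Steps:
u(I) = -17 (u(I) = -36 + 19 = -17)
o = -42241253/39102294 (o = -6560*1/10486 - 3391*1/7458 = -3280/5243 - 3391/7458 = -42241253/39102294 ≈ -1.0803)
(-1*1061 + u(-109)) + o = (-1*1061 - 17) - 42241253/39102294 = (-1061 - 17) - 42241253/39102294 = -1078 - 42241253/39102294 = -42194514185/39102294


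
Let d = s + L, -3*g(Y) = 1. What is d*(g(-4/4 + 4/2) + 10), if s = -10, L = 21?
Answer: 319/3 ≈ 106.33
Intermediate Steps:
g(Y) = -⅓ (g(Y) = -⅓*1 = -⅓)
d = 11 (d = -10 + 21 = 11)
d*(g(-4/4 + 4/2) + 10) = 11*(-⅓ + 10) = 11*(29/3) = 319/3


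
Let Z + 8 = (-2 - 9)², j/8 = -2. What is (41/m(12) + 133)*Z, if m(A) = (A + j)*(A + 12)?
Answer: 1438151/96 ≈ 14981.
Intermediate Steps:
j = -16 (j = 8*(-2) = -16)
m(A) = (-16 + A)*(12 + A) (m(A) = (A - 16)*(A + 12) = (-16 + A)*(12 + A))
Z = 113 (Z = -8 + (-2 - 9)² = -8 + (-11)² = -8 + 121 = 113)
(41/m(12) + 133)*Z = (41/(-192 + 12² - 4*12) + 133)*113 = (41/(-192 + 144 - 48) + 133)*113 = (41/(-96) + 133)*113 = (41*(-1/96) + 133)*113 = (-41/96 + 133)*113 = (12727/96)*113 = 1438151/96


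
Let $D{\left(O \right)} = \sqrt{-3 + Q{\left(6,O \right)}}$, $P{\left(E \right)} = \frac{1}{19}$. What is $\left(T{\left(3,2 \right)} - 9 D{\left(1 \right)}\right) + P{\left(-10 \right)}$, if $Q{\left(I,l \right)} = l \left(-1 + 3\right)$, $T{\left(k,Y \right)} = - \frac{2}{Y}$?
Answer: $- \frac{18}{19} - 9 i \approx -0.94737 - 9.0 i$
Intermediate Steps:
$P{\left(E \right)} = \frac{1}{19}$
$Q{\left(I,l \right)} = 2 l$ ($Q{\left(I,l \right)} = l 2 = 2 l$)
$D{\left(O \right)} = \sqrt{-3 + 2 O}$
$\left(T{\left(3,2 \right)} - 9 D{\left(1 \right)}\right) + P{\left(-10 \right)} = \left(- \frac{2}{2} - 9 \sqrt{-3 + 2 \cdot 1}\right) + \frac{1}{19} = \left(\left(-2\right) \frac{1}{2} - 9 \sqrt{-3 + 2}\right) + \frac{1}{19} = \left(-1 - 9 \sqrt{-1}\right) + \frac{1}{19} = \left(-1 - 9 i\right) + \frac{1}{19} = - \frac{18}{19} - 9 i$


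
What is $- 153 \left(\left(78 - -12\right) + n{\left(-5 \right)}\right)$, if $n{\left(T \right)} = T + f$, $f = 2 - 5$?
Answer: $-12546$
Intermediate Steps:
$f = -3$ ($f = 2 - 5 = -3$)
$n{\left(T \right)} = -3 + T$ ($n{\left(T \right)} = T - 3 = -3 + T$)
$- 153 \left(\left(78 - -12\right) + n{\left(-5 \right)}\right) = - 153 \left(\left(78 - -12\right) - 8\right) = - 153 \left(\left(78 + 12\right) - 8\right) = - 153 \left(90 - 8\right) = \left(-153\right) 82 = -12546$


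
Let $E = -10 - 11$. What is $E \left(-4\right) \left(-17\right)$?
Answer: $-1428$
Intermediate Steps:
$E = -21$ ($E = -10 - 11 = -21$)
$E \left(-4\right) \left(-17\right) = \left(-21\right) \left(-4\right) \left(-17\right) = 84 \left(-17\right) = -1428$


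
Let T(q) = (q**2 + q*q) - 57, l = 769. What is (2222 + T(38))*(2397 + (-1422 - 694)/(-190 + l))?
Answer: 7002179591/579 ≈ 1.2094e+7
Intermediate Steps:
T(q) = -57 + 2*q**2 (T(q) = (q**2 + q**2) - 57 = 2*q**2 - 57 = -57 + 2*q**2)
(2222 + T(38))*(2397 + (-1422 - 694)/(-190 + l)) = (2222 + (-57 + 2*38**2))*(2397 + (-1422 - 694)/(-190 + 769)) = (2222 + (-57 + 2*1444))*(2397 - 2116/579) = (2222 + (-57 + 2888))*(2397 - 2116*1/579) = (2222 + 2831)*(2397 - 2116/579) = 5053*(1385747/579) = 7002179591/579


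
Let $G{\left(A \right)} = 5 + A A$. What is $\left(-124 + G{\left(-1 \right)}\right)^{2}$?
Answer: $13924$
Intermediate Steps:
$G{\left(A \right)} = 5 + A^{2}$
$\left(-124 + G{\left(-1 \right)}\right)^{2} = \left(-124 + \left(5 + \left(-1\right)^{2}\right)\right)^{2} = \left(-124 + \left(5 + 1\right)\right)^{2} = \left(-124 + 6\right)^{2} = \left(-118\right)^{2} = 13924$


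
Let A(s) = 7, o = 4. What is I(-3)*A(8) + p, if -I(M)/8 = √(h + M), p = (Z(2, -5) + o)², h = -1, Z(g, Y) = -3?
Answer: 1 - 112*I ≈ 1.0 - 112.0*I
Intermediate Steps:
p = 1 (p = (-3 + 4)² = 1² = 1)
I(M) = -8*√(-1 + M)
I(-3)*A(8) + p = -8*√(-1 - 3)*7 + 1 = -16*I*7 + 1 = -112*I + 1 = 1 - 112*I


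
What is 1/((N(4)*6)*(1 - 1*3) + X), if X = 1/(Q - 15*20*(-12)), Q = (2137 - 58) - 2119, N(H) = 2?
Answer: -3560/85439 ≈ -0.041667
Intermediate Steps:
Q = -40 (Q = 2079 - 2119 = -40)
X = 1/3560 (X = 1/(-40 - 15*20*(-12)) = 1/(-40 - 300*(-12)) = 1/(-40 + 3600) = 1/3560 ≈ 0.00028090)
1/((N(4)*6)*(1 - 1*3) + X) = 1/((2*6)*(1 - 1*3) + 1/3560) = 1/(12*(1 - 3) + 1/3560) = 1/(12*(-2) + 1/3560) = 1/(-24 + 1/3560) = 1/(-85439/3560) = -3560/85439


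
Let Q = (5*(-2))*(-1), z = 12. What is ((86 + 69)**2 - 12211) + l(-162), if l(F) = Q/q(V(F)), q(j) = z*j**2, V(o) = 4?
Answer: 1134149/96 ≈ 11814.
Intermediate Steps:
q(j) = 12*j**2
Q = 10 (Q = -10*(-1) = 10)
l(F) = 5/96 (l(F) = 10/((12*4**2)) = 10/((12*16)) = 10/192 = 10*(1/192) = 5/96)
((86 + 69)**2 - 12211) + l(-162) = ((86 + 69)**2 - 12211) + 5/96 = (155**2 - 12211) + 5/96 = (24025 - 12211) + 5/96 = 11814 + 5/96 = 1134149/96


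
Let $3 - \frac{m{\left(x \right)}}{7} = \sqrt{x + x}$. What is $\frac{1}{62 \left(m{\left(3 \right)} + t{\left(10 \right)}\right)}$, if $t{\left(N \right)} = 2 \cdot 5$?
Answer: $\frac{1}{1334} + \frac{7 \sqrt{6}}{41354} \approx 0.0011643$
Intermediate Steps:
$t{\left(N \right)} = 10$
$m{\left(x \right)} = 21 - 7 \sqrt{2} \sqrt{x}$ ($m{\left(x \right)} = 21 - 7 \sqrt{x + x} = 21 - 7 \sqrt{2 x} = 21 - 7 \sqrt{2} \sqrt{x}$)
$\frac{1}{62 \left(m{\left(3 \right)} + t{\left(10 \right)}\right)} = \frac{1}{62 \left(\left(21 - 7 \sqrt{2} \sqrt{3}\right) + 10\right)} = \frac{1}{62 \left(\left(21 - 7 \sqrt{6}\right) + 10\right)} = \frac{1}{62 \left(31 - 7 \sqrt{6}\right)} = \frac{1}{1922 - 434 \sqrt{6}}$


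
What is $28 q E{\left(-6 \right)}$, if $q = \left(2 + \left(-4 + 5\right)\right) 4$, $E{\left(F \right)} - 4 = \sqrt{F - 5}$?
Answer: $1344 + 336 i \sqrt{11} \approx 1344.0 + 1114.4 i$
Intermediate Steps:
$E{\left(F \right)} = 4 + \sqrt{-5 + F}$ ($E{\left(F \right)} = 4 + \sqrt{F - 5} = 4 + \sqrt{-5 + F}$)
$q = 12$ ($q = \left(2 + 1\right) 4 = 3 \cdot 4 = 12$)
$28 q E{\left(-6 \right)} = 28 \cdot 12 \left(4 + \sqrt{-5 - 6}\right) = 336 \left(4 + \sqrt{-11}\right) = 336 \left(4 + i \sqrt{11}\right) = 1344 + 336 i \sqrt{11}$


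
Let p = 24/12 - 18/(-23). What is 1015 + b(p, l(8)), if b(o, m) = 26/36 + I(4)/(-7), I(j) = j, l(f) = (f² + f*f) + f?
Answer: 127909/126 ≈ 1015.2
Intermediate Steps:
l(f) = f + 2*f² (l(f) = (f² + f²) + f = 2*f² + f = f + 2*f²)
p = 64/23 (p = 24*(1/12) - 18*(-1/23) = 2 + 18/23 = 64/23 ≈ 2.7826)
b(o, m) = 19/126 (b(o, m) = 26/36 + 4/(-7) = 26*(1/36) + 4*(-⅐) = 13/18 - 4/7 = 19/126)
1015 + b(p, l(8)) = 1015 + 19/126 = 127909/126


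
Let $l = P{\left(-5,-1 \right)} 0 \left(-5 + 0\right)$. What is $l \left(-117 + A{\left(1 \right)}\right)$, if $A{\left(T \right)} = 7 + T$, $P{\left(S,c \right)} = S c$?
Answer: $0$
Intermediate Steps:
$l = 0$ ($l = \left(-5\right) \left(-1\right) 0 \left(-5 + 0\right) = 5 \cdot 0 \left(-5\right) = 5 \cdot 0 = 0$)
$l \left(-117 + A{\left(1 \right)}\right) = 0 \left(-117 + \left(7 + 1\right)\right) = 0 \left(-117 + 8\right) = 0 \left(-109\right) = 0$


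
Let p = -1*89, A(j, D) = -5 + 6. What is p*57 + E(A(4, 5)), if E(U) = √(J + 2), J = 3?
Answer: -5073 + √5 ≈ -5070.8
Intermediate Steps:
A(j, D) = 1
E(U) = √5 (E(U) = √(3 + 2) = √5)
p = -89
p*57 + E(A(4, 5)) = -89*57 + √5 = -5073 + √5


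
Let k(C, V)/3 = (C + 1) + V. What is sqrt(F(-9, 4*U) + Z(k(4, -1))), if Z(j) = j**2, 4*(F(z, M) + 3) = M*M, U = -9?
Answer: sqrt(465) ≈ 21.564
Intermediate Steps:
F(z, M) = -3 + M**2/4 (F(z, M) = -3 + (M*M)/4 = -3 + M**2/4)
k(C, V) = 3 + 3*C + 3*V (k(C, V) = 3*((C + 1) + V) = 3*((1 + C) + V) = 3*(1 + C + V) = 3 + 3*C + 3*V)
sqrt(F(-9, 4*U) + Z(k(4, -1))) = sqrt((-3 + (4*(-9))**2/4) + (3 + 3*4 + 3*(-1))**2) = sqrt((-3 + (1/4)*(-36)**2) + (3 + 12 - 3)**2) = sqrt((-3 + (1/4)*1296) + 12**2) = sqrt((-3 + 324) + 144) = sqrt(321 + 144) = sqrt(465)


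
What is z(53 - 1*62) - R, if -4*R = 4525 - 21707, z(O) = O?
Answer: -8609/2 ≈ -4304.5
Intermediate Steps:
R = 8591/2 (R = -(4525 - 21707)/4 = -¼*(-17182) = 8591/2 ≈ 4295.5)
z(53 - 1*62) - R = (53 - 1*62) - 1*8591/2 = (53 - 62) - 8591/2 = -9 - 8591/2 = -8609/2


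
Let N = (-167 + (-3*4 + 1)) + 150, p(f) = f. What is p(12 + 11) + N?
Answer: -5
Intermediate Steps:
N = -28 (N = (-167 + (-12 + 1)) + 150 = (-167 - 11) + 150 = -178 + 150 = -28)
p(12 + 11) + N = (12 + 11) - 28 = 23 - 28 = -5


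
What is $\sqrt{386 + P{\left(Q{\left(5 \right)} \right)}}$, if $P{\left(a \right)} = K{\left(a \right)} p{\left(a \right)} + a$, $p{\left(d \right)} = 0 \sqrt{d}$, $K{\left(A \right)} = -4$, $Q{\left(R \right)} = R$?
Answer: $\sqrt{391} \approx 19.774$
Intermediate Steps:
$p{\left(d \right)} = 0$
$P{\left(a \right)} = a$ ($P{\left(a \right)} = \left(-4\right) 0 + a = 0 + a = a$)
$\sqrt{386 + P{\left(Q{\left(5 \right)} \right)}} = \sqrt{386 + 5} = \sqrt{391}$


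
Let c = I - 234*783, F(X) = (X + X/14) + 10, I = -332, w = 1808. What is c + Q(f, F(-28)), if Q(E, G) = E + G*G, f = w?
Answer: -181346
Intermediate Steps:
f = 1808
F(X) = 10 + 15*X/14 (F(X) = (X + X*(1/14)) + 10 = (X + X/14) + 10 = 15*X/14 + 10 = 10 + 15*X/14)
Q(E, G) = E + G²
c = -183554 (c = -332 - 234*783 = -332 - 183222 = -183554)
c + Q(f, F(-28)) = -183554 + (1808 + (10 + (15/14)*(-28))²) = -183554 + (1808 + (10 - 30)²) = -183554 + (1808 + (-20)²) = -183554 + (1808 + 400) = -183554 + 2208 = -181346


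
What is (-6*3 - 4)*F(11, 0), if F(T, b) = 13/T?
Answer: -26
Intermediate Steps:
(-6*3 - 4)*F(11, 0) = (-6*3 - 4)*(13/11) = (-18 - 4)*(13*(1/11)) = -22*13/11 = -26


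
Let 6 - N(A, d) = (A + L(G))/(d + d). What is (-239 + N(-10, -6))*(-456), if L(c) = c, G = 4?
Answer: 106476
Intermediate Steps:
N(A, d) = 6 - (4 + A)/(2*d) (N(A, d) = 6 - (A + 4)/(d + d) = 6 - (4 + A)/(2*d))
(-239 + N(-10, -6))*(-456) = (-239 + (1/2)*(-4 - 1*(-10) + 12*(-6))/(-6))*(-456) = (-239 + (1/2)*(-1/6)*(-4 + 10 - 72))*(-456) = (-239 + (1/2)*(-1/6)*(-66))*(-456) = (-239 + 11/2)*(-456) = -467/2*(-456) = 106476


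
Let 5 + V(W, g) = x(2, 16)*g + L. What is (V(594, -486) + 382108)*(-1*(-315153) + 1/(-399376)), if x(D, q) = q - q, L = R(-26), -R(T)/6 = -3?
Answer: 48095485619201767/399376 ≈ 1.2043e+11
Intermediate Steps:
R(T) = 18 (R(T) = -6*(-3) = 18)
L = 18
x(D, q) = 0
V(W, g) = 13 (V(W, g) = -5 + (0*g + 18) = -5 + (0 + 18) = -5 + 18 = 13)
(V(594, -486) + 382108)*(-1*(-315153) + 1/(-399376)) = (13 + 382108)*(-1*(-315153) + 1/(-399376)) = 382121*(315153 - 1/399376) = 382121*(125864544527/399376) = 48095485619201767/399376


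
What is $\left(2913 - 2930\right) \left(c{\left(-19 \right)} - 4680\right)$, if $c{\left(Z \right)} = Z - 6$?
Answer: $79985$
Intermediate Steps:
$c{\left(Z \right)} = -6 + Z$
$\left(2913 - 2930\right) \left(c{\left(-19 \right)} - 4680\right) = \left(2913 - 2930\right) \left(\left(-6 - 19\right) - 4680\right) = - 17 \left(-25 - 4680\right) = \left(-17\right) \left(-4705\right) = 79985$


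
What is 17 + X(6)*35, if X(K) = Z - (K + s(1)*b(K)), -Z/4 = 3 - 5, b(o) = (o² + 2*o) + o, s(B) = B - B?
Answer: 87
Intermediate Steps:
s(B) = 0
b(o) = o² + 3*o
Z = 8 (Z = -4*(3 - 5) = -4*(-2) = 8)
X(K) = 8 - K (X(K) = 8 - (K + 0*(K*(3 + K))) = 8 - (K + 0) = 8 - K)
17 + X(6)*35 = 17 + (8 - 1*6)*35 = 17 + (8 - 6)*35 = 17 + 2*35 = 17 + 70 = 87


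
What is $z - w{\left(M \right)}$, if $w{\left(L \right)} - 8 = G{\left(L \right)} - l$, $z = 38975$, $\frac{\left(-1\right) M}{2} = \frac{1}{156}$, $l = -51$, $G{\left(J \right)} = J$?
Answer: $\frac{3035449}{78} \approx 38916.0$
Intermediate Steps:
$M = - \frac{1}{78}$ ($M = - \frac{2}{156} = \left(-2\right) \frac{1}{156} = - \frac{1}{78} \approx -0.012821$)
$w{\left(L \right)} = 59 + L$ ($w{\left(L \right)} = 8 + \left(L - -51\right) = 8 + \left(L + 51\right) = 8 + \left(51 + L\right) = 59 + L$)
$z - w{\left(M \right)} = 38975 - \left(59 - \frac{1}{78}\right) = 38975 - \frac{4601}{78} = \frac{3035449}{78}$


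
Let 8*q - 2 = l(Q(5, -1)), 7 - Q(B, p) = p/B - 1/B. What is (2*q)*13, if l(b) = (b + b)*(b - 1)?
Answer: 15717/50 ≈ 314.34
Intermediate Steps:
Q(B, p) = 7 + 1/B - p/B (Q(B, p) = 7 - (p/B - 1/B) = 7 - (-1/B + p/B) = 7 + (1/B - p/B) = 7 + 1/B - p/B)
l(b) = 2*b*(-1 + b) (l(b) = (2*b)*(-1 + b) = 2*b*(-1 + b))
q = 1209/100 (q = ¼ + (2*((1 - 1*(-1) + 7*5)/5)*(-1 + (1 - 1*(-1) + 7*5)/5))/8 = ¼ + (2*((1 + 1 + 35)/5)*(-1 + (1 + 1 + 35)/5))/8 = ¼ + (2*((⅕)*37)*(-1 + (⅕)*37))/8 = ¼ + (2*(37/5)*(-1 + 37/5))/8 = ¼ + (2*(37/5)*(32/5))/8 = ¼ + (⅛)*(2368/25) = ¼ + 296/25 = 1209/100 ≈ 12.090)
(2*q)*13 = (2*(1209/100))*13 = (1209/50)*13 = 15717/50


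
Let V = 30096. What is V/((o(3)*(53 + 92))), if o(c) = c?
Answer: 10032/145 ≈ 69.186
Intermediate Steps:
V/((o(3)*(53 + 92))) = 30096/((3*(53 + 92))) = 30096/((3*145)) = 30096/435 = 30096*(1/435) = 10032/145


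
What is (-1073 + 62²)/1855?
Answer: 2771/1855 ≈ 1.4938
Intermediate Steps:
(-1073 + 62²)/1855 = (-1073 + 3844)*(1/1855) = 2771*(1/1855) = 2771/1855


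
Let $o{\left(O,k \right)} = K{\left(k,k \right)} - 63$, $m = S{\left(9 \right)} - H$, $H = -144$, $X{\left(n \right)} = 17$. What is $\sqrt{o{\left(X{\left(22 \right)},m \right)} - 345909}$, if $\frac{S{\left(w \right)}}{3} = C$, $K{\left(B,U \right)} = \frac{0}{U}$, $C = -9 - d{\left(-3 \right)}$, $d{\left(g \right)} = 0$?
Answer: $2 i \sqrt{86493} \approx 588.19 i$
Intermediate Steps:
$C = -9$ ($C = -9 - 0 = -9 + 0 = -9$)
$K{\left(B,U \right)} = 0$
$S{\left(w \right)} = -27$ ($S{\left(w \right)} = 3 \left(-9\right) = -27$)
$m = 117$ ($m = -27 - -144 = -27 + 144 = 117$)
$o{\left(O,k \right)} = -63$ ($o{\left(O,k \right)} = 0 - 63 = -63$)
$\sqrt{o{\left(X{\left(22 \right)},m \right)} - 345909} = \sqrt{-63 - 345909} = \sqrt{-345972} = 2 i \sqrt{86493}$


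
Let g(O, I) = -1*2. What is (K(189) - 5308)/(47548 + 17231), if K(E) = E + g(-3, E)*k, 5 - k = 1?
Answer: -1709/21593 ≈ -0.079146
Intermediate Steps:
k = 4 (k = 5 - 1*1 = 5 - 1 = 4)
g(O, I) = -2
K(E) = -8 + E (K(E) = E - 2*4 = E - 8 = -8 + E)
(K(189) - 5308)/(47548 + 17231) = ((-8 + 189) - 5308)/(47548 + 17231) = (181 - 5308)/64779 = -5127*1/64779 = -1709/21593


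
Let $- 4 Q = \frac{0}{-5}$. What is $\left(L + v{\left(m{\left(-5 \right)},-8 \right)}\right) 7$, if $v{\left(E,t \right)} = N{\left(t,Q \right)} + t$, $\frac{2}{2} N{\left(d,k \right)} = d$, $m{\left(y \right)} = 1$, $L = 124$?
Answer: $756$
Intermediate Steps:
$Q = 0$ ($Q = - \frac{0 \frac{1}{-5}}{4} = - \frac{0 \left(- \frac{1}{5}\right)}{4} = \left(- \frac{1}{4}\right) 0 = 0$)
$N{\left(d,k \right)} = d$
$v{\left(E,t \right)} = 2 t$ ($v{\left(E,t \right)} = t + t = 2 t$)
$\left(L + v{\left(m{\left(-5 \right)},-8 \right)}\right) 7 = \left(124 + 2 \left(-8\right)\right) 7 = \left(124 - 16\right) 7 = 108 \cdot 7 = 756$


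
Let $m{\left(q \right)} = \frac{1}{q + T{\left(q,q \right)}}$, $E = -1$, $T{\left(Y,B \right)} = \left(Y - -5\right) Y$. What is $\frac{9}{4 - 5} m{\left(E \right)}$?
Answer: $\frac{9}{5} \approx 1.8$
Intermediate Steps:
$T{\left(Y,B \right)} = Y \left(5 + Y\right)$ ($T{\left(Y,B \right)} = \left(Y + 5\right) Y = \left(5 + Y\right) Y = Y \left(5 + Y\right)$)
$m{\left(q \right)} = \frac{1}{q + q \left(5 + q\right)}$
$\frac{9}{4 - 5} m{\left(E \right)} = \frac{9}{4 - 5} \frac{1}{\left(-1\right) \left(6 - 1\right)} = \frac{9}{-1} \left(- \frac{1}{5}\right) = 9 \left(-1\right) \left(\left(-1\right) \frac{1}{5}\right) = \left(-9\right) \left(- \frac{1}{5}\right) = \frac{9}{5}$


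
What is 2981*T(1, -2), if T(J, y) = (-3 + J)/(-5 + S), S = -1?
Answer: 2981/3 ≈ 993.67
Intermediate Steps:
T(J, y) = ½ - J/6 (T(J, y) = (-3 + J)/(-5 - 1) = (-3 + J)/(-6) = (-3 + J)*(-⅙) = ½ - J/6)
2981*T(1, -2) = 2981*(½ - ⅙*1) = 2981*(½ - ⅙) = 2981*(⅓) = 2981/3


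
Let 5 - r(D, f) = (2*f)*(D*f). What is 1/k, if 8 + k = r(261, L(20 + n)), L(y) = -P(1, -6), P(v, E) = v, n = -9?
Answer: -1/525 ≈ -0.0019048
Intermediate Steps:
L(y) = -1 (L(y) = -1*1 = -1)
r(D, f) = 5 - 2*D*f² (r(D, f) = 5 - 2*f*D*f = 5 - 2*D*f²)
k = -525 (k = -8 + (5 - 2*261*(-1)²) = -8 + (5 - 2*261*1) = -8 + (5 - 522) = -8 - 517 = -525)
1/k = 1/(-525) = -1/525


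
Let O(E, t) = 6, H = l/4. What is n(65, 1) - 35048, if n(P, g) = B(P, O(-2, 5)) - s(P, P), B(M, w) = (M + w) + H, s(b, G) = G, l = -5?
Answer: -140173/4 ≈ -35043.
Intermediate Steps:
H = -5/4 ≈ -1.2500
B(M, w) = -5/4 + M + w (B(M, w) = (M + w) - 5/4 = -5/4 + M + w)
n(P, g) = 19/4 (n(P, g) = (-5/4 + P + 6) - P = (19/4 + P) - P = 19/4)
n(65, 1) - 35048 = 19/4 - 35048 = -140173/4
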